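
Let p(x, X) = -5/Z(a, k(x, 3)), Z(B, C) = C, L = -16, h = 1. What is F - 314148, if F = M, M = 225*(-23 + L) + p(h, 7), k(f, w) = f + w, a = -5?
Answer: -1291697/4 ≈ -3.2292e+5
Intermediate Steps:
p(x, X) = -5/(3 + x) (p(x, X) = -5/(x + 3) = -5/(3 + x))
M = -35105/4 (M = 225*(-23 - 16) - 5/(3 + 1) = 225*(-39) - 5/4 = -8775 - 5*¼ = -8775 - 5/4 = -35105/4 ≈ -8776.3)
F = -35105/4 ≈ -8776.3
F - 314148 = -35105/4 - 314148 = -1291697/4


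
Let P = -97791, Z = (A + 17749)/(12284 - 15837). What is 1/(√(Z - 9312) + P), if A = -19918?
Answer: -115817141/11325885063320 - I*√117545202951/33977655189960 ≈ -1.0226e-5 - 1.009e-8*I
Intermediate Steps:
Z = 2169/3553 (Z = (-19918 + 17749)/(12284 - 15837) = -2169/(-3553) = -2169*(-1/3553) = 2169/3553 ≈ 0.61047)
1/(√(Z - 9312) + P) = 1/(√(2169/3553 - 9312) - 97791) = 1/(√(-33083367/3553) - 97791) = 1/(I*√117545202951/3553 - 97791) = 1/(-97791 + I*√117545202951/3553)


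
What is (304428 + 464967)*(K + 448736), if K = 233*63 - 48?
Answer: 356512252965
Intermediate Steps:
K = 14631 (K = 14679 - 48 = 14631)
(304428 + 464967)*(K + 448736) = (304428 + 464967)*(14631 + 448736) = 769395*463367 = 356512252965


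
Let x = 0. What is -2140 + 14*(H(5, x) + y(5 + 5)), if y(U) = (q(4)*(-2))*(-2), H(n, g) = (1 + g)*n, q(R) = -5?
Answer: -2350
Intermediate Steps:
H(n, g) = n*(1 + g)
y(U) = -20 (y(U) = -5*(-2)*(-2) = 10*(-2) = -20)
-2140 + 14*(H(5, x) + y(5 + 5)) = -2140 + 14*(5*(1 + 0) - 20) = -2140 + 14*(5*1 - 20) = -2140 + 14*(5 - 20) = -2140 + 14*(-15) = -2140 - 210 = -2350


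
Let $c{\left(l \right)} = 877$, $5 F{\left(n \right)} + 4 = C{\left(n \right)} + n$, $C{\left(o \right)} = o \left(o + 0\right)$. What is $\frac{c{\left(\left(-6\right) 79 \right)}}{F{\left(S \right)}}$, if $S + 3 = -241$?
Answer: $\frac{4385}{59288} \approx 0.073961$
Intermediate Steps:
$C{\left(o \right)} = o^{2}$ ($C{\left(o \right)} = o o = o^{2}$)
$S = -244$ ($S = -3 - 241 = -244$)
$F{\left(n \right)} = - \frac{4}{5} + \frac{n}{5} + \frac{n^{2}}{5}$ ($F{\left(n \right)} = - \frac{4}{5} + \frac{n^{2} + n}{5} = - \frac{4}{5} + \frac{n + n^{2}}{5} = - \frac{4}{5} + \left(\frac{n}{5} + \frac{n^{2}}{5}\right) = - \frac{4}{5} + \frac{n}{5} + \frac{n^{2}}{5}$)
$\frac{c{\left(\left(-6\right) 79 \right)}}{F{\left(S \right)}} = \frac{877}{- \frac{4}{5} + \frac{1}{5} \left(-244\right) + \frac{\left(-244\right)^{2}}{5}} = \frac{877}{- \frac{4}{5} - \frac{244}{5} + \frac{1}{5} \cdot 59536} = \frac{877}{- \frac{4}{5} - \frac{244}{5} + \frac{59536}{5}} = \frac{877}{\frac{59288}{5}} = 877 \cdot \frac{5}{59288} = \frac{4385}{59288}$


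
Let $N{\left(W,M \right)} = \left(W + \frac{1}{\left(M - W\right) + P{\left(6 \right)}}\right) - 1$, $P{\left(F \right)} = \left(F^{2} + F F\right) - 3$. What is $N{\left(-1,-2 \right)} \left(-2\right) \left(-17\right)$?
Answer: $- \frac{135}{2} \approx -67.5$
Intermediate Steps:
$P{\left(F \right)} = -3 + 2 F^{2}$ ($P{\left(F \right)} = \left(F^{2} + F^{2}\right) - 3 = 2 F^{2} - 3 = -3 + 2 F^{2}$)
$N{\left(W,M \right)} = -1 + W + \frac{1}{69 + M - W}$ ($N{\left(W,M \right)} = \left(W + \frac{1}{\left(M - W\right) - \left(3 - 2 \cdot 6^{2}\right)}\right) - 1 = \left(W + \frac{1}{\left(M - W\right) + \left(-3 + 2 \cdot 36\right)}\right) - 1 = \left(W + \frac{1}{\left(M - W\right) + \left(-3 + 72\right)}\right) - 1 = \left(W + \frac{1}{\left(M - W\right) + 69}\right) - 1 = \left(W + \frac{1}{69 + M - W}\right) - 1 = -1 + W + \frac{1}{69 + M - W}$)
$N{\left(-1,-2 \right)} \left(-2\right) \left(-17\right) = \frac{68 - 2 + \left(-1\right)^{2} - -70 - \left(-2\right) \left(-1\right)}{-69 - 1 - -2} \left(-2\right) \left(-17\right) = \frac{68 - 2 + 1 + 70 - 2}{-69 - 1 + 2} \left(-2\right) \left(-17\right) = \frac{1}{-68} \cdot 135 \left(-2\right) \left(-17\right) = \left(- \frac{1}{68}\right) 135 \left(-2\right) \left(-17\right) = \left(- \frac{135}{68}\right) \left(-2\right) \left(-17\right) = \frac{135}{34} \left(-17\right) = - \frac{135}{2}$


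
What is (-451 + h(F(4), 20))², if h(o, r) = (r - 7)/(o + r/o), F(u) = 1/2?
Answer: 1332615025/6561 ≈ 2.0311e+5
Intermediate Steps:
F(u) = ½
h(o, r) = (-7 + r)/(o + r/o)
(-451 + h(F(4), 20))² = (-451 + (-7 + 20)/(2*(20 + (½)²)))² = (-451 + (½)*13/(20 + ¼))² = (-451 + (½)*13/(81/4))² = (-451 + (½)*(4/81)*13)² = (-451 + 26/81)² = (-36505/81)² = 1332615025/6561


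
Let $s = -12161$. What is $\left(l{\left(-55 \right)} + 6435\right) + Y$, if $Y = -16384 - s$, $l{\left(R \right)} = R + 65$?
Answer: $2222$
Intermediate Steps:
$l{\left(R \right)} = 65 + R$
$Y = -4223$ ($Y = -16384 - -12161 = -16384 + 12161 = -4223$)
$\left(l{\left(-55 \right)} + 6435\right) + Y = \left(\left(65 - 55\right) + 6435\right) - 4223 = \left(10 + 6435\right) - 4223 = 6445 - 4223 = 2222$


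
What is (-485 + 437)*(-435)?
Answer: 20880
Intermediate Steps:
(-485 + 437)*(-435) = -48*(-435) = 20880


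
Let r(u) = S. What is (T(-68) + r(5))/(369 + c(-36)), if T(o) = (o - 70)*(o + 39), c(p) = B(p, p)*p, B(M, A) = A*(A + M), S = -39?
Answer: -1321/30981 ≈ -0.042639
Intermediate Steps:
r(u) = -39
c(p) = 2*p³ (c(p) = (p*(p + p))*p = (p*(2*p))*p = (2*p²)*p = 2*p³)
T(o) = (-70 + o)*(39 + o)
(T(-68) + r(5))/(369 + c(-36)) = ((-2730 + (-68)² - 31*(-68)) - 39)/(369 + 2*(-36)³) = ((-2730 + 4624 + 2108) - 39)/(369 + 2*(-46656)) = (4002 - 39)/(369 - 93312) = 3963/(-92943) = 3963*(-1/92943) = -1321/30981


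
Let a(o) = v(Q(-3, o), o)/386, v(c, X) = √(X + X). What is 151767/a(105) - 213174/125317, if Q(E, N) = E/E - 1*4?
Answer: -213174/125317 + 1394811*√210/5 ≈ 4.0425e+6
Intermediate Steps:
Q(E, N) = -3 (Q(E, N) = 1 - 4 = -3)
v(c, X) = √2*√X (v(c, X) = √(2*X) = √2*√X)
a(o) = √2*√o/386 (a(o) = (√2*√o)/386 = (√2*√o)*(1/386) = √2*√o/386)
151767/a(105) - 213174/125317 = 151767/((√2*√105/386)) - 213174/125317 = 151767/((√210/386)) - 213174*1/125317 = 151767*(193*√210/105) - 213174/125317 = 1394811*√210/5 - 213174/125317 = -213174/125317 + 1394811*√210/5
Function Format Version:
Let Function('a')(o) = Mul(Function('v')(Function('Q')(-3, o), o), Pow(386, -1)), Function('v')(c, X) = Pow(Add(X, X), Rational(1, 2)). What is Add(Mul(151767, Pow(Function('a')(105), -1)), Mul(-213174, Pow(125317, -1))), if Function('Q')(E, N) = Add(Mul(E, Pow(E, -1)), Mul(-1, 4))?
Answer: Add(Rational(-213174, 125317), Mul(Rational(1394811, 5), Pow(210, Rational(1, 2)))) ≈ 4.0425e+6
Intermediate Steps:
Function('Q')(E, N) = -3 (Function('Q')(E, N) = Add(1, -4) = -3)
Function('v')(c, X) = Mul(Pow(2, Rational(1, 2)), Pow(X, Rational(1, 2))) (Function('v')(c, X) = Pow(Mul(2, X), Rational(1, 2)) = Mul(Pow(2, Rational(1, 2)), Pow(X, Rational(1, 2))))
Function('a')(o) = Mul(Rational(1, 386), Pow(2, Rational(1, 2)), Pow(o, Rational(1, 2))) (Function('a')(o) = Mul(Mul(Pow(2, Rational(1, 2)), Pow(o, Rational(1, 2))), Pow(386, -1)) = Mul(Mul(Pow(2, Rational(1, 2)), Pow(o, Rational(1, 2))), Rational(1, 386)) = Mul(Rational(1, 386), Pow(2, Rational(1, 2)), Pow(o, Rational(1, 2))))
Add(Mul(151767, Pow(Function('a')(105), -1)), Mul(-213174, Pow(125317, -1))) = Add(Mul(151767, Pow(Mul(Rational(1, 386), Pow(2, Rational(1, 2)), Pow(105, Rational(1, 2))), -1)), Mul(-213174, Pow(125317, -1))) = Add(Mul(151767, Pow(Mul(Rational(1, 386), Pow(210, Rational(1, 2))), -1)), Mul(-213174, Rational(1, 125317))) = Add(Mul(151767, Mul(Rational(193, 105), Pow(210, Rational(1, 2)))), Rational(-213174, 125317)) = Add(Mul(Rational(1394811, 5), Pow(210, Rational(1, 2))), Rational(-213174, 125317)) = Add(Rational(-213174, 125317), Mul(Rational(1394811, 5), Pow(210, Rational(1, 2))))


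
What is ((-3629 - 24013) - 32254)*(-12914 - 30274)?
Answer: 2586788448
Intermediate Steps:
((-3629 - 24013) - 32254)*(-12914 - 30274) = (-27642 - 32254)*(-43188) = -59896*(-43188) = 2586788448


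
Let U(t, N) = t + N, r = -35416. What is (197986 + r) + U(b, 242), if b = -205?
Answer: 162607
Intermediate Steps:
U(t, N) = N + t
(197986 + r) + U(b, 242) = (197986 - 35416) + (242 - 205) = 162570 + 37 = 162607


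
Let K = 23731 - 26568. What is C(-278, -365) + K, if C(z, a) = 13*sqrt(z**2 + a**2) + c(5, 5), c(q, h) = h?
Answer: -2832 + 13*sqrt(210509) ≈ 3132.6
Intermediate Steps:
C(z, a) = 5 + 13*sqrt(a**2 + z**2) (C(z, a) = 13*sqrt(z**2 + a**2) + 5 = 13*sqrt(a**2 + z**2) + 5 = 5 + 13*sqrt(a**2 + z**2))
K = -2837
C(-278, -365) + K = (5 + 13*sqrt((-365)**2 + (-278)**2)) - 2837 = (5 + 13*sqrt(133225 + 77284)) - 2837 = (5 + 13*sqrt(210509)) - 2837 = -2832 + 13*sqrt(210509)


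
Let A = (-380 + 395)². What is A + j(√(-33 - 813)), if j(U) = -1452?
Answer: -1227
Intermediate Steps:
A = 225 (A = 15² = 225)
A + j(√(-33 - 813)) = 225 - 1452 = -1227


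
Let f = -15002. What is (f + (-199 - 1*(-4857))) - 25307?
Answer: -35651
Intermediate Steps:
(f + (-199 - 1*(-4857))) - 25307 = (-15002 + (-199 - 1*(-4857))) - 25307 = (-15002 + (-199 + 4857)) - 25307 = (-15002 + 4658) - 25307 = -10344 - 25307 = -35651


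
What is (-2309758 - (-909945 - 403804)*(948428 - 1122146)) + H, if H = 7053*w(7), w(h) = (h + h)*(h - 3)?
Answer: -228223763572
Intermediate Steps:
w(h) = 2*h*(-3 + h) (w(h) = (2*h)*(-3 + h) = 2*h*(-3 + h))
H = 394968 (H = 7053*(2*7*(-3 + 7)) = 7053*(2*7*4) = 7053*56 = 394968)
(-2309758 - (-909945 - 403804)*(948428 - 1122146)) + H = (-2309758 - (-909945 - 403804)*(948428 - 1122146)) + 394968 = (-2309758 - (-1313749)*(-173718)) + 394968 = (-2309758 - 1*228221848782) + 394968 = (-2309758 - 228221848782) + 394968 = -228224158540 + 394968 = -228223763572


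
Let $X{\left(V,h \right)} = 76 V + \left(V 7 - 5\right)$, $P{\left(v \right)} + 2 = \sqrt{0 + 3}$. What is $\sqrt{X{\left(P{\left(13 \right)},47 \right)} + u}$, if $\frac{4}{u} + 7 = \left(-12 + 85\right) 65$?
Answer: $\frac{\sqrt{-959674793 + 465809363 \sqrt{3}}}{2369} \approx 5.2191 i$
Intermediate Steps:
$P{\left(v \right)} = -2 + \sqrt{3}$ ($P{\left(v \right)} = -2 + \sqrt{0 + 3} = -2 + \sqrt{3}$)
$u = \frac{2}{2369}$ ($u = \frac{4}{-7 + \left(-12 + 85\right) 65} = \frac{4}{-7 + 73 \cdot 65} = \frac{4}{-7 + 4745} = \frac{4}{4738} = 4 \cdot \frac{1}{4738} = \frac{2}{2369} \approx 0.00084424$)
$X{\left(V,h \right)} = -5 + 83 V$ ($X{\left(V,h \right)} = 76 V + \left(7 V - 5\right) = 76 V + \left(-5 + 7 V\right) = -5 + 83 V$)
$\sqrt{X{\left(P{\left(13 \right)},47 \right)} + u} = \sqrt{\left(-5 + 83 \left(-2 + \sqrt{3}\right)\right) + \frac{2}{2369}} = \sqrt{\left(-5 - \left(166 - 83 \sqrt{3}\right)\right) + \frac{2}{2369}} = \sqrt{\left(-171 + 83 \sqrt{3}\right) + \frac{2}{2369}} = \sqrt{- \frac{405097}{2369} + 83 \sqrt{3}}$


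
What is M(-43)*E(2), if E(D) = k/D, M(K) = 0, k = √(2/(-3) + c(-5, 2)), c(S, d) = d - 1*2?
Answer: 0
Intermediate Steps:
c(S, d) = -2 + d (c(S, d) = d - 2 = -2 + d)
k = I*√6/3 (k = √(2/(-3) + (-2 + 2)) = √(2*(-⅓) + 0) = √(-⅔ + 0) = √(-⅔) = I*√6/3 ≈ 0.8165*I)
E(D) = I*√6/(3*D) (E(D) = (I*√6/3)/D = I*√6/(3*D))
M(-43)*E(2) = 0*((⅓)*I*√6/2) = 0*((⅓)*I*√6*(½)) = 0*(I*√6/6) = 0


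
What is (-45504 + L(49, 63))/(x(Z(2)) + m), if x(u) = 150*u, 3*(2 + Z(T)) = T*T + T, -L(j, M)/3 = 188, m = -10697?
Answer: 46068/10697 ≈ 4.3066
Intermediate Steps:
L(j, M) = -564 (L(j, M) = -3*188 = -564)
Z(T) = -2 + T/3 + T²/3 (Z(T) = -2 + (T*T + T)/3 = -2 + (T² + T)/3 = -2 + (T + T²)/3 = -2 + (T/3 + T²/3) = -2 + T/3 + T²/3)
(-45504 + L(49, 63))/(x(Z(2)) + m) = (-45504 - 564)/(150*(-2 + (⅓)*2 + (⅓)*2²) - 10697) = -46068/(150*(-2 + ⅔ + (⅓)*4) - 10697) = -46068/(150*(-2 + ⅔ + 4/3) - 10697) = -46068/(150*0 - 10697) = -46068/(0 - 10697) = -46068/(-10697) = -46068*(-1/10697) = 46068/10697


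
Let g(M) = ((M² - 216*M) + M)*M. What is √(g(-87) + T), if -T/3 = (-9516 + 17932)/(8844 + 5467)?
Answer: I*√468150775165326/14311 ≈ 1511.9*I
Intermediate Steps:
T = -25248/14311 (T = -3*(-9516 + 17932)/(8844 + 5467) = -25248/14311 ≈ -1.7642)
g(M) = M*(M² - 215*M) (g(M) = (M² - 215*M)*M = M*(M² - 215*M))
√(g(-87) + T) = √((-87)²*(-215 - 87) - 25248/14311) = √(7569*(-302) - 25248/14311) = √(-2285838 - 25248/14311) = √(-32712652866/14311) = I*√468150775165326/14311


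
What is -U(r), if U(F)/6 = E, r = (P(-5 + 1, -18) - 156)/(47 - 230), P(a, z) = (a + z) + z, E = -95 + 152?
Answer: -342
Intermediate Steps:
E = 57
P(a, z) = a + 2*z
r = 196/183 (r = (((-5 + 1) + 2*(-18)) - 156)/(47 - 230) = ((-4 - 36) - 156)/(-183) = (-40 - 156)*(-1/183) = -196*(-1/183) = 196/183 ≈ 1.0710)
U(F) = 342 (U(F) = 6*57 = 342)
-U(r) = -1*342 = -342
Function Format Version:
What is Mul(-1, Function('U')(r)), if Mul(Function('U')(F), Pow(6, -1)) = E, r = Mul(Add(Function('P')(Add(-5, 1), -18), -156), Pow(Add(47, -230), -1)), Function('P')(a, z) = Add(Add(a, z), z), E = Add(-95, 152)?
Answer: -342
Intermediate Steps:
E = 57
Function('P')(a, z) = Add(a, Mul(2, z))
r = Rational(196, 183) (r = Mul(Add(Add(Add(-5, 1), Mul(2, -18)), -156), Pow(Add(47, -230), -1)) = Mul(Add(Add(-4, -36), -156), Pow(-183, -1)) = Mul(Add(-40, -156), Rational(-1, 183)) = Mul(-196, Rational(-1, 183)) = Rational(196, 183) ≈ 1.0710)
Function('U')(F) = 342 (Function('U')(F) = Mul(6, 57) = 342)
Mul(-1, Function('U')(r)) = Mul(-1, 342) = -342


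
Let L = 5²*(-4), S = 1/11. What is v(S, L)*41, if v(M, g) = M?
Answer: 41/11 ≈ 3.7273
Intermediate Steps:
S = 1/11 ≈ 0.090909
L = -100 (L = 25*(-4) = -100)
v(S, L)*41 = (1/11)*41 = 41/11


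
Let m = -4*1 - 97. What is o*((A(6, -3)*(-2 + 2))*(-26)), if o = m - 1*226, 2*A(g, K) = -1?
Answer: 0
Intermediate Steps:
A(g, K) = -½ (A(g, K) = (½)*(-1) = -½)
m = -101 (m = -4 - 97 = -101)
o = -327 (o = -101 - 1*226 = -101 - 226 = -327)
o*((A(6, -3)*(-2 + 2))*(-26)) = -327*(-(-2 + 2)/2)*(-26) = -327*(-½*0)*(-26) = -0*(-26) = -327*0 = 0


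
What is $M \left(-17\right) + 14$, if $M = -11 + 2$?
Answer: $167$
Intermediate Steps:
$M = -9$
$M \left(-17\right) + 14 = \left(-9\right) \left(-17\right) + 14 = 153 + 14 = 167$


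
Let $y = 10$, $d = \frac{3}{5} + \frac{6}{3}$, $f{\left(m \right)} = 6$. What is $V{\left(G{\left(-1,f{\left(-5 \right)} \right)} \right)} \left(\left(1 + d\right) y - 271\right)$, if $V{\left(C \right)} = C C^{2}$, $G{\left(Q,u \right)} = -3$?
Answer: $6345$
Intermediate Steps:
$d = \frac{13}{5}$ ($d = 3 \cdot \frac{1}{5} + 6 \cdot \frac{1}{3} = \frac{3}{5} + 2 = \frac{13}{5} \approx 2.6$)
$V{\left(C \right)} = C^{3}$
$V{\left(G{\left(-1,f{\left(-5 \right)} \right)} \right)} \left(\left(1 + d\right) y - 271\right) = \left(-3\right)^{3} \left(\left(1 + \frac{13}{5}\right) 10 - 271\right) = - 27 \left(\frac{18}{5} \cdot 10 - 271\right) = - 27 \left(36 - 271\right) = \left(-27\right) \left(-235\right) = 6345$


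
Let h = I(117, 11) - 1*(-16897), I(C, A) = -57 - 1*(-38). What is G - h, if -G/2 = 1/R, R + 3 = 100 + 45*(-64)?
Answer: -46971472/2783 ≈ -16878.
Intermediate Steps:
I(C, A) = -19 (I(C, A) = -57 + 38 = -19)
R = -2783 (R = -3 + (100 + 45*(-64)) = -3 + (100 - 2880) = -3 - 2780 = -2783)
G = 2/2783 (G = -2/(-2783) = -2*(-1/2783) = 2/2783 ≈ 0.00071865)
h = 16878 (h = -19 - 1*(-16897) = -19 + 16897 = 16878)
G - h = 2/2783 - 1*16878 = 2/2783 - 16878 = -46971472/2783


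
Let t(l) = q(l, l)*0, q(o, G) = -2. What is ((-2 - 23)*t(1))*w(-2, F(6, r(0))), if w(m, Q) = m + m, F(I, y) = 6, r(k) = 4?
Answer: 0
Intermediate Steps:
t(l) = 0 (t(l) = -2*0 = 0)
w(m, Q) = 2*m
((-2 - 23)*t(1))*w(-2, F(6, r(0))) = ((-2 - 23)*0)*(2*(-2)) = -25*0*(-4) = 0*(-4) = 0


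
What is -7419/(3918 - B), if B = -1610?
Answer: -7419/5528 ≈ -1.3421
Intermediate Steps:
-7419/(3918 - B) = -7419/(3918 - 1*(-1610)) = -7419/(3918 + 1610) = -7419/5528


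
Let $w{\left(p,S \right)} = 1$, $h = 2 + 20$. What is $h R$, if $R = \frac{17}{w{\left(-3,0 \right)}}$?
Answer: $374$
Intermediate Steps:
$h = 22$
$R = 17$ ($R = \frac{17}{1} = 17 \cdot 1 = 17$)
$h R = 22 \cdot 17 = 374$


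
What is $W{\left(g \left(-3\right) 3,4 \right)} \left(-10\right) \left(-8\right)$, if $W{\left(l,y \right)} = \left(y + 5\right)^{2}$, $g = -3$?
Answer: $6480$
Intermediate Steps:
$W{\left(l,y \right)} = \left(5 + y\right)^{2}$
$W{\left(g \left(-3\right) 3,4 \right)} \left(-10\right) \left(-8\right) = \left(5 + 4\right)^{2} \left(-10\right) \left(-8\right) = 9^{2} \left(-10\right) \left(-8\right) = 81 \left(-10\right) \left(-8\right) = \left(-810\right) \left(-8\right) = 6480$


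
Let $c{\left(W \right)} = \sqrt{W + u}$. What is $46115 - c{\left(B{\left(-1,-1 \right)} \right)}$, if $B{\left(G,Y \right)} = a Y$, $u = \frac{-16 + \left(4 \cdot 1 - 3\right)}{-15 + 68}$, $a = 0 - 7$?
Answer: $46115 - \frac{2 \sqrt{4717}}{53} \approx 46112.0$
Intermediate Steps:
$a = -7$ ($a = 0 - 7 = -7$)
$u = - \frac{15}{53}$ ($u = \frac{-16 + \left(4 - 3\right)}{53} = \left(-16 + 1\right) \frac{1}{53} = \left(-15\right) \frac{1}{53} = - \frac{15}{53} \approx -0.28302$)
$B{\left(G,Y \right)} = - 7 Y$
$c{\left(W \right)} = \sqrt{- \frac{15}{53} + W}$ ($c{\left(W \right)} = \sqrt{W - \frac{15}{53}} = \sqrt{- \frac{15}{53} + W}$)
$46115 - c{\left(B{\left(-1,-1 \right)} \right)} = 46115 - \frac{\sqrt{-795 + 2809 \left(\left(-7\right) \left(-1\right)\right)}}{53} = 46115 - \frac{\sqrt{-795 + 2809 \cdot 7}}{53} = 46115 - \frac{\sqrt{-795 + 19663}}{53} = 46115 - \frac{\sqrt{18868}}{53} = 46115 - \frac{2 \sqrt{4717}}{53}$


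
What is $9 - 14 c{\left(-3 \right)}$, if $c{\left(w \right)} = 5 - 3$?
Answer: $-19$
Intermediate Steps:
$c{\left(w \right)} = 2$
$9 - 14 c{\left(-3 \right)} = 9 - 28 = -19$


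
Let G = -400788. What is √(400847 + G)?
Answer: √59 ≈ 7.6811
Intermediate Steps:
√(400847 + G) = √(400847 - 400788) = √59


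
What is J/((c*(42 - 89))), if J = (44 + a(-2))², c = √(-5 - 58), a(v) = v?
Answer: 84*I*√7/47 ≈ 4.7286*I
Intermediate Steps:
c = 3*I*√7 (c = √(-63) = 3*I*√7 ≈ 7.9373*I)
J = 1764 (J = (44 - 2)² = 42² = 1764)
J/((c*(42 - 89))) = 1764/(((3*I*√7)*(42 - 89))) = 1764/(((3*I*√7)*(-47))) = 1764/((-141*I*√7)) = 1764*(I*√7/987) = 84*I*√7/47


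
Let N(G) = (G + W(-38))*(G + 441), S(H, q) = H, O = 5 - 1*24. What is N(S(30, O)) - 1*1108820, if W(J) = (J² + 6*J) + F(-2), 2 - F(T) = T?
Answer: -520070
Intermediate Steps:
O = -19 (O = 5 - 24 = -19)
F(T) = 2 - T
W(J) = 4 + J² + 6*J (W(J) = (J² + 6*J) + (2 - 1*(-2)) = (J² + 6*J) + (2 + 2) = (J² + 6*J) + 4 = 4 + J² + 6*J)
N(G) = (441 + G)*(1220 + G) (N(G) = (G + (4 + (-38)² + 6*(-38)))*(G + 441) = (G + (4 + 1444 - 228))*(441 + G) = (G + 1220)*(441 + G) = (1220 + G)*(441 + G) = (441 + G)*(1220 + G))
N(S(30, O)) - 1*1108820 = (538020 + 30² + 1661*30) - 1*1108820 = (538020 + 900 + 49830) - 1108820 = 588750 - 1108820 = -520070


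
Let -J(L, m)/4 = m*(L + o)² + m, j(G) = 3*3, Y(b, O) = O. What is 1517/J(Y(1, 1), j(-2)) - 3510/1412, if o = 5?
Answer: -46063/12708 ≈ -3.6247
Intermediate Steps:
j(G) = 9
J(L, m) = -4*m - 4*m*(5 + L)² (J(L, m) = -4*(m*(L + 5)² + m) = -4*(m*(5 + L)² + m) = -4*(m + m*(5 + L)²) = -4*m - 4*m*(5 + L)²)
1517/J(Y(1, 1), j(-2)) - 3510/1412 = 1517/((-4*9*(1 + (5 + 1)²))) - 3510/1412 = 1517/((-4*9*(1 + 6²))) - 3510*1/1412 = 1517/((-4*9*(1 + 36))) - 1755/706 = 1517/((-4*9*37)) - 1755/706 = 1517/(-1332) - 1755/706 = 1517*(-1/1332) - 1755/706 = -41/36 - 1755/706 = -46063/12708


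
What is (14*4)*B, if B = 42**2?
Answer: 98784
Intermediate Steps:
B = 1764
(14*4)*B = (14*4)*1764 = 56*1764 = 98784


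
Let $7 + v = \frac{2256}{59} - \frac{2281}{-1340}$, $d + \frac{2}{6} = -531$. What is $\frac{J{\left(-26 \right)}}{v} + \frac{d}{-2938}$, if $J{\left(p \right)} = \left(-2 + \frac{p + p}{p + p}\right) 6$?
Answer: $- \frac{1150609}{882823461} \approx -0.0013033$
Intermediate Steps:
$d = - \frac{1594}{3}$ ($d = - \frac{1}{3} - 531 = - \frac{1594}{3} \approx -531.33$)
$J{\left(p \right)} = -6$ ($J{\left(p \right)} = \left(-2 + \frac{2 p}{2 p}\right) 6 = \left(-2 + 2 p \frac{1}{2 p}\right) 6 = \left(-2 + 1\right) 6 = \left(-1\right) 6 = -6$)
$v = \frac{2604199}{79060}$ ($v = -7 + \left(\frac{2256}{59} - \frac{2281}{-1340}\right) = -7 + \left(2256 \cdot \frac{1}{59} - - \frac{2281}{1340}\right) = -7 + \left(\frac{2256}{59} + \frac{2281}{1340}\right) = -7 + \frac{3157619}{79060} = \frac{2604199}{79060} \approx 32.94$)
$\frac{J{\left(-26 \right)}}{v} + \frac{d}{-2938} = - \frac{6}{\frac{2604199}{79060}} - \frac{1594}{3 \left(-2938\right)} = \left(-6\right) \frac{79060}{2604199} - - \frac{797}{4407} = - \frac{474360}{2604199} + \frac{797}{4407} = - \frac{1150609}{882823461}$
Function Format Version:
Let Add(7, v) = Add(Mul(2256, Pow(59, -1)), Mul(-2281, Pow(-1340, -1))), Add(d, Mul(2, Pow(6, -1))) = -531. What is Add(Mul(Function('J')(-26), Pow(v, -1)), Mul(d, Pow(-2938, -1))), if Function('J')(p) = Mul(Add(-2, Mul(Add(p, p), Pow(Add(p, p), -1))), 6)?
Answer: Rational(-1150609, 882823461) ≈ -0.0013033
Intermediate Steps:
d = Rational(-1594, 3) (d = Add(Rational(-1, 3), -531) = Rational(-1594, 3) ≈ -531.33)
Function('J')(p) = -6 (Function('J')(p) = Mul(Add(-2, Mul(Mul(2, p), Pow(Mul(2, p), -1))), 6) = Mul(Add(-2, Mul(Mul(2, p), Mul(Rational(1, 2), Pow(p, -1)))), 6) = Mul(Add(-2, 1), 6) = Mul(-1, 6) = -6)
v = Rational(2604199, 79060) (v = Add(-7, Add(Mul(2256, Pow(59, -1)), Mul(-2281, Pow(-1340, -1)))) = Add(-7, Add(Mul(2256, Rational(1, 59)), Mul(-2281, Rational(-1, 1340)))) = Add(-7, Add(Rational(2256, 59), Rational(2281, 1340))) = Add(-7, Rational(3157619, 79060)) = Rational(2604199, 79060) ≈ 32.940)
Add(Mul(Function('J')(-26), Pow(v, -1)), Mul(d, Pow(-2938, -1))) = Add(Mul(-6, Pow(Rational(2604199, 79060), -1)), Mul(Rational(-1594, 3), Pow(-2938, -1))) = Add(Mul(-6, Rational(79060, 2604199)), Mul(Rational(-1594, 3), Rational(-1, 2938))) = Add(Rational(-474360, 2604199), Rational(797, 4407)) = Rational(-1150609, 882823461)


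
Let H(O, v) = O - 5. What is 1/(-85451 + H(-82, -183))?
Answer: -1/85538 ≈ -1.1691e-5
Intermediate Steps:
H(O, v) = -5 + O
1/(-85451 + H(-82, -183)) = 1/(-85451 + (-5 - 82)) = 1/(-85451 - 87) = 1/(-85538) = -1/85538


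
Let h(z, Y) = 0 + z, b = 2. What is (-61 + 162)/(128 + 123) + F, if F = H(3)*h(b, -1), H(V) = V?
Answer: 1607/251 ≈ 6.4024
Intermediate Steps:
h(z, Y) = z
F = 6 (F = 3*2 = 6)
(-61 + 162)/(128 + 123) + F = (-61 + 162)/(128 + 123) + 6 = 101/251 + 6 = 1607/251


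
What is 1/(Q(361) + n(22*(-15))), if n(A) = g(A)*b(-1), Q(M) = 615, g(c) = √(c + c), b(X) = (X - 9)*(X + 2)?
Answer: 41/29615 + 4*I*√165/88845 ≈ 0.0013844 + 0.00057832*I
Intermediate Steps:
b(X) = (-9 + X)*(2 + X)
g(c) = √2*√c (g(c) = √(2*c) = √2*√c)
n(A) = -10*√2*√A (n(A) = (√2*√A)*(-18 + (-1)² - 7*(-1)) = (√2*√A)*(-18 + 1 + 7) = (√2*√A)*(-10) = -10*√2*√A)
1/(Q(361) + n(22*(-15))) = 1/(615 - 10*√2*√(22*(-15))) = 1/(615 - 10*√2*√(-330)) = 1/(615 - 10*√2*I*√330) = 1/(615 - 20*I*√165)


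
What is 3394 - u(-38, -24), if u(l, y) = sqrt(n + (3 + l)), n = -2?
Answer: 3394 - I*sqrt(37) ≈ 3394.0 - 6.0828*I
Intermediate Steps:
u(l, y) = sqrt(1 + l) (u(l, y) = sqrt(-2 + (3 + l)) = sqrt(1 + l))
3394 - u(-38, -24) = 3394 - sqrt(1 - 38) = 3394 - sqrt(-37) = 3394 - I*sqrt(37)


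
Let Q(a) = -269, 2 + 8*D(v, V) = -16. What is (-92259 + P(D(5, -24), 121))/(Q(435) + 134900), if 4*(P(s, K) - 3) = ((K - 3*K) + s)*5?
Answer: -1480981/2154096 ≈ -0.68752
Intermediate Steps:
D(v, V) = -9/4 (D(v, V) = -¼ + (⅛)*(-16) = -¼ - 2 = -9/4)
P(s, K) = 3 - 5*K/2 + 5*s/4 (P(s, K) = 3 + (((K - 3*K) + s)*5)/4 = 3 + ((-2*K + s)*5)/4 = 3 + ((s - 2*K)*5)/4 = 3 + (-10*K + 5*s)/4 = 3 + (-5*K/2 + 5*s/4) = 3 - 5*K/2 + 5*s/4)
(-92259 + P(D(5, -24), 121))/(Q(435) + 134900) = (-92259 + (3 - 5/2*121 + (5/4)*(-9/4)))/(-269 + 134900) = (-92259 + (3 - 605/2 - 45/16))/134631 = (-92259 - 4837/16)*(1/134631) = -1480981/16*1/134631 = -1480981/2154096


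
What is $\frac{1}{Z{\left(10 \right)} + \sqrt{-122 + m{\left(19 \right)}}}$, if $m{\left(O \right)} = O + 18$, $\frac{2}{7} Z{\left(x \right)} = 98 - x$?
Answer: $\frac{308}{94949} - \frac{i \sqrt{85}}{94949} \approx 0.0032438 - 9.71 \cdot 10^{-5} i$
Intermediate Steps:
$Z{\left(x \right)} = 343 - \frac{7 x}{2}$ ($Z{\left(x \right)} = \frac{7 \left(98 - x\right)}{2} = 343 - \frac{7 x}{2}$)
$m{\left(O \right)} = 18 + O$
$\frac{1}{Z{\left(10 \right)} + \sqrt{-122 + m{\left(19 \right)}}} = \frac{1}{\left(343 - 35\right) + \sqrt{-122 + \left(18 + 19\right)}} = \frac{1}{\left(343 - 35\right) + \sqrt{-122 + 37}} = \frac{1}{308 + \sqrt{-85}} = \frac{1}{308 + i \sqrt{85}}$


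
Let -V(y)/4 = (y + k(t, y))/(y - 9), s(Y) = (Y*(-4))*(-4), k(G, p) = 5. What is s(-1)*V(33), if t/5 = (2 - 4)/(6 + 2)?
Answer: 304/3 ≈ 101.33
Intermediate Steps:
t = -5/4 (t = 5*((2 - 4)/(6 + 2)) = 5*(-2/8) = 5*(-2*⅛) = 5*(-¼) = -5/4 ≈ -1.2500)
s(Y) = 16*Y (s(Y) = -4*Y*(-4) = 16*Y)
V(y) = -4*(5 + y)/(-9 + y) (V(y) = -4*(y + 5)/(y - 9) = -4*(5 + y)/(-9 + y))
s(-1)*V(33) = (16*(-1))*(4*(-5 - 1*33)/(-9 + 33)) = -64*(-5 - 33)/24 = -64*(-38)/24 = -16*(-19/3) = 304/3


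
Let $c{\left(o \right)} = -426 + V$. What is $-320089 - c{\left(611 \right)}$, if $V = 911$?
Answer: $-320574$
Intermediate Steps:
$c{\left(o \right)} = 485$ ($c{\left(o \right)} = -426 + 911 = 485$)
$-320089 - c{\left(611 \right)} = -320089 - 485 = -320574$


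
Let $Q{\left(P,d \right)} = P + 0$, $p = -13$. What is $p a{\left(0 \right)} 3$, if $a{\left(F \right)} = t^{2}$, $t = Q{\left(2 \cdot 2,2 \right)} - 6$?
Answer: $-156$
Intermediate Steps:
$Q{\left(P,d \right)} = P$
$t = -2$ ($t = 2 \cdot 2 - 6 = 4 - 6 = -2$)
$a{\left(F \right)} = 4$ ($a{\left(F \right)} = \left(-2\right)^{2} = 4$)
$p a{\left(0 \right)} 3 = \left(-13\right) 4 \cdot 3 = \left(-52\right) 3 = -156$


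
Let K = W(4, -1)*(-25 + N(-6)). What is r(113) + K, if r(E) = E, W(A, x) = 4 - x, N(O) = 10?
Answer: 38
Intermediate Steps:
K = -75 (K = (4 - 1*(-1))*(-25 + 10) = (4 + 1)*(-15) = 5*(-15) = -75)
r(113) + K = 113 - 75 = 38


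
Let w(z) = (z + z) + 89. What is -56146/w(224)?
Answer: -56146/537 ≈ -104.55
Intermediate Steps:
w(z) = 89 + 2*z (w(z) = 2*z + 89 = 89 + 2*z)
-56146/w(224) = -56146/(89 + 2*224) = -56146/(89 + 448) = -56146/537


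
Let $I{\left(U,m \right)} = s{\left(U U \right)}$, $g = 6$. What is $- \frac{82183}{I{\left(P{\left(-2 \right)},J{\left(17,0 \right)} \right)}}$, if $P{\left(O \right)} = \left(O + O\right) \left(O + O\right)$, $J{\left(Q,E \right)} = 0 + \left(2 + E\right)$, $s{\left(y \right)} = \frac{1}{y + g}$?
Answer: $-21531946$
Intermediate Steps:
$s{\left(y \right)} = \frac{1}{6 + y}$ ($s{\left(y \right)} = \frac{1}{y + 6} = \frac{1}{6 + y}$)
$J{\left(Q,E \right)} = 2 + E$
$P{\left(O \right)} = 4 O^{2}$ ($P{\left(O \right)} = 2 O 2 O = 4 O^{2}$)
$I{\left(U,m \right)} = \frac{1}{6 + U^{2}}$ ($I{\left(U,m \right)} = \frac{1}{6 + U U} = \frac{1}{6 + U^{2}}$)
$- \frac{82183}{I{\left(P{\left(-2 \right)},J{\left(17,0 \right)} \right)}} = - \frac{82183}{\frac{1}{6 + \left(4 \left(-2\right)^{2}\right)^{2}}} = - \frac{82183}{\frac{1}{6 + \left(4 \cdot 4\right)^{2}}} = - \frac{82183}{\frac{1}{6 + 16^{2}}} = - \frac{82183}{\frac{1}{6 + 256}} = - \frac{82183}{\frac{1}{262}} = - 82183 \frac{1}{\frac{1}{262}} = \left(-82183\right) 262 = -21531946$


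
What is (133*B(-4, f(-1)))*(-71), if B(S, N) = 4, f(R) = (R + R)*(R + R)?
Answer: -37772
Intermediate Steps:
f(R) = 4*R² (f(R) = (2*R)*(2*R) = 4*R²)
(133*B(-4, f(-1)))*(-71) = (133*4)*(-71) = 532*(-71) = -37772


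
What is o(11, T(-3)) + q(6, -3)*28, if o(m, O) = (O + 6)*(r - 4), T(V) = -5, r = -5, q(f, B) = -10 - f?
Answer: -457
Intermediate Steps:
o(m, O) = -54 - 9*O (o(m, O) = (O + 6)*(-5 - 4) = (6 + O)*(-9) = -54 - 9*O)
o(11, T(-3)) + q(6, -3)*28 = (-54 - 9*(-5)) + (-10 - 1*6)*28 = (-54 + 45) + (-10 - 6)*28 = -9 - 16*28 = -9 - 448 = -457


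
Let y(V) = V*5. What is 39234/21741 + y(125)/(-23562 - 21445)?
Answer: 584072171/326165729 ≈ 1.7907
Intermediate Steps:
y(V) = 5*V
39234/21741 + y(125)/(-23562 - 21445) = 39234/21741 + (5*125)/(-23562 - 21445) = 39234*(1/21741) + 625/(-45007) = 13078/7247 + 625*(-1/45007) = 13078/7247 - 625/45007 = 584072171/326165729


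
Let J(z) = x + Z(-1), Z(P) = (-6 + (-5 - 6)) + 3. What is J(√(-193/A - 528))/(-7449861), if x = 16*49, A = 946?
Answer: -770/7449861 ≈ -0.00010336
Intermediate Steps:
Z(P) = -14 (Z(P) = (-6 - 11) + 3 = -17 + 3 = -14)
x = 784
J(z) = 770 (J(z) = 784 - 14 = 770)
J(√(-193/A - 528))/(-7449861) = 770/(-7449861) = 770*(-1/7449861) = -770/7449861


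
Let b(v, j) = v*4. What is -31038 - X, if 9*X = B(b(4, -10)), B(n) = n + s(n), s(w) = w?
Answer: -279374/9 ≈ -31042.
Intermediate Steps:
b(v, j) = 4*v
B(n) = 2*n (B(n) = n + n = 2*n)
X = 32/9 (X = (2*(4*4))/9 = (2*16)/9 = (1/9)*32 = 32/9 ≈ 3.5556)
-31038 - X = -31038 - 1*32/9 = -31038 - 32/9 = -279374/9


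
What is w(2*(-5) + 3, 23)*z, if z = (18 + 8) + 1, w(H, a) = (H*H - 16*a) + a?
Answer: -7992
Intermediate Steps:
w(H, a) = H² - 15*a (w(H, a) = (H² - 16*a) + a = H² - 15*a)
z = 27 (z = 26 + 1 = 27)
w(2*(-5) + 3, 23)*z = ((2*(-5) + 3)² - 15*23)*27 = ((-10 + 3)² - 345)*27 = ((-7)² - 345)*27 = (49 - 345)*27 = -296*27 = -7992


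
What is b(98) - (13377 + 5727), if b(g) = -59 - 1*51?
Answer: -19214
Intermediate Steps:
b(g) = -110 (b(g) = -59 - 51 = -110)
b(98) - (13377 + 5727) = -110 - (13377 + 5727) = -110 - 1*19104 = -110 - 19104 = -19214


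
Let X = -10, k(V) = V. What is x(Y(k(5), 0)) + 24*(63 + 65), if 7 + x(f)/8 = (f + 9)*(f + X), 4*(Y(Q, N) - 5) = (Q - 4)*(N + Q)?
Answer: 5117/2 ≈ 2558.5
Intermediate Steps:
Y(Q, N) = 5 + (-4 + Q)*(N + Q)/4 (Y(Q, N) = 5 + ((Q - 4)*(N + Q))/4 = 5 + ((-4 + Q)*(N + Q))/4 = 5 + (-4 + Q)*(N + Q)/4)
x(f) = -56 + 8*(-10 + f)*(9 + f) (x(f) = -56 + 8*((f + 9)*(f - 10)) = -56 + 8*((9 + f)*(-10 + f)) = -56 + 8*((-10 + f)*(9 + f)) = -56 + 8*(-10 + f)*(9 + f))
x(Y(k(5), 0)) + 24*(63 + 65) = (-776 - 8*(5 - 1*0 - 1*5 + (¼)*5² + (¼)*0*5) + 8*(5 - 1*0 - 1*5 + (¼)*5² + (¼)*0*5)²) + 24*(63 + 65) = (-776 - 8*(5 + 0 - 5 + (¼)*25 + 0) + 8*(5 + 0 - 5 + (¼)*25 + 0)²) + 24*128 = (-776 - 8*(5 + 0 - 5 + 25/4 + 0) + 8*(5 + 0 - 5 + 25/4 + 0)²) + 3072 = (-776 - 8*25/4 + 8*(25/4)²) + 3072 = (-776 - 50 + 8*(625/16)) + 3072 = (-776 - 50 + 625/2) + 3072 = -1027/2 + 3072 = 5117/2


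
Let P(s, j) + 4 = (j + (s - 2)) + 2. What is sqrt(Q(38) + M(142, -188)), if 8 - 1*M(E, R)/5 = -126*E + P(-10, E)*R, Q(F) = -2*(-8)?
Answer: 2*sqrt(52459) ≈ 458.08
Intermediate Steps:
P(s, j) = -4 + j + s (P(s, j) = -4 + ((j + (s - 2)) + 2) = -4 + ((j + (-2 + s)) + 2) = -4 + ((-2 + j + s) + 2) = -4 + (j + s) = -4 + j + s)
Q(F) = 16
M(E, R) = 40 + 630*E - 5*R*(-14 + E) (M(E, R) = 40 - 5*(-126*E + (-4 + E - 10)*R) = 40 - 5*(-126*E + (-14 + E)*R) = 40 - 5*(-126*E + R*(-14 + E)) = 40 + (630*E - 5*R*(-14 + E)) = 40 + 630*E - 5*R*(-14 + E))
sqrt(Q(38) + M(142, -188)) = sqrt(16 + (40 + 630*142 - 5*(-188)*(-14 + 142))) = sqrt(16 + (40 + 89460 - 5*(-188)*128)) = sqrt(16 + (40 + 89460 + 120320)) = sqrt(16 + 209820) = sqrt(209836) = 2*sqrt(52459)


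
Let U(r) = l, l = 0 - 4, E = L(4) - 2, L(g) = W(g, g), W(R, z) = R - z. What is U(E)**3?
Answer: -64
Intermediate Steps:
L(g) = 0 (L(g) = g - g = 0)
E = -2 (E = 0 - 2 = -2)
l = -4
U(r) = -4
U(E)**3 = (-4)**3 = -64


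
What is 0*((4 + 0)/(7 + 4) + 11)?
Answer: 0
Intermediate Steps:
0*((4 + 0)/(7 + 4) + 11) = 0*(4/11 + 11) = 0*(125/11) = 0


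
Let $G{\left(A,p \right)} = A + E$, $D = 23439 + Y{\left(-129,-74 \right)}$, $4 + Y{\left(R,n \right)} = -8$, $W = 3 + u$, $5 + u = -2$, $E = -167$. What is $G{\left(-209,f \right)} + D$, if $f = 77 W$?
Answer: $23051$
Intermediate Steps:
$u = -7$ ($u = -5 - 2 = -7$)
$W = -4$ ($W = 3 - 7 = -4$)
$Y{\left(R,n \right)} = -12$ ($Y{\left(R,n \right)} = -4 - 8 = -12$)
$f = -308$ ($f = 77 \left(-4\right) = -308$)
$D = 23427$ ($D = 23439 - 12 = 23427$)
$G{\left(A,p \right)} = -167 + A$ ($G{\left(A,p \right)} = A - 167 = -167 + A$)
$G{\left(-209,f \right)} + D = \left(-167 - 209\right) + 23427 = -376 + 23427 = 23051$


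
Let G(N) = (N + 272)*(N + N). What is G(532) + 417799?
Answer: 1273255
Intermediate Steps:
G(N) = 2*N*(272 + N) (G(N) = (272 + N)*(2*N) = 2*N*(272 + N))
G(532) + 417799 = 2*532*(272 + 532) + 417799 = 2*532*804 + 417799 = 855456 + 417799 = 1273255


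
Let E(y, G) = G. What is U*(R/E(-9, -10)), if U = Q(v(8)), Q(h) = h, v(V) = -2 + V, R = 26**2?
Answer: -2028/5 ≈ -405.60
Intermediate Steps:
R = 676
U = 6 (U = -2 + 8 = 6)
U*(R/E(-9, -10)) = 6*(676/(-10)) = 6*(676*(-1/10)) = 6*(-338/5) = -2028/5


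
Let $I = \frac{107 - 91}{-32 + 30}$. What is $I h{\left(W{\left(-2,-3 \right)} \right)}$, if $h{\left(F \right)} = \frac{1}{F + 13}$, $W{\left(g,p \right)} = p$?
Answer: $- \frac{4}{5} \approx -0.8$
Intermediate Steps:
$h{\left(F \right)} = \frac{1}{13 + F}$
$I = -8$ ($I = \frac{16}{-2} = 16 \left(- \frac{1}{2}\right) = -8$)
$I h{\left(W{\left(-2,-3 \right)} \right)} = - \frac{8}{13 - 3} = - \frac{8}{10} = \left(-8\right) \frac{1}{10} = - \frac{4}{5}$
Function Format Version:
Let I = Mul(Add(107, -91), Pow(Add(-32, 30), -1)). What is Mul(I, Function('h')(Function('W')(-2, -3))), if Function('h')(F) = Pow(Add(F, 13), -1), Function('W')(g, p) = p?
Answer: Rational(-4, 5) ≈ -0.80000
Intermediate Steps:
Function('h')(F) = Pow(Add(13, F), -1)
I = -8 (I = Mul(16, Pow(-2, -1)) = Mul(16, Rational(-1, 2)) = -8)
Mul(I, Function('h')(Function('W')(-2, -3))) = Mul(-8, Pow(Add(13, -3), -1)) = Mul(-8, Pow(10, -1)) = Mul(-8, Rational(1, 10)) = Rational(-4, 5)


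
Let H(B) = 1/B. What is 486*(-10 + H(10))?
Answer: -24057/5 ≈ -4811.4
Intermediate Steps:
H(B) = 1/B
486*(-10 + H(10)) = 486*(-10 + 1/10) = 486*(-10 + ⅒) = 486*(-99/10) = -24057/5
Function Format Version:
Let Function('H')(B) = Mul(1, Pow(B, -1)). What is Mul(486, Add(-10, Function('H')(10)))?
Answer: Rational(-24057, 5) ≈ -4811.4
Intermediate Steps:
Function('H')(B) = Pow(B, -1)
Mul(486, Add(-10, Function('H')(10))) = Mul(486, Add(-10, Pow(10, -1))) = Mul(486, Add(-10, Rational(1, 10))) = Mul(486, Rational(-99, 10)) = Rational(-24057, 5)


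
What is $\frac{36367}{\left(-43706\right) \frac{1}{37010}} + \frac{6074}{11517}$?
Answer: $- \frac{189036051953}{6138561} \approx -30795.0$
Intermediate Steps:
$\frac{36367}{\left(-43706\right) \frac{1}{37010}} + \frac{6074}{11517} = \frac{36367}{\left(-43706\right) \frac{1}{37010}} + 6074 \cdot \frac{1}{11517} = \frac{36367}{- \frac{21853}{18505}} + \frac{6074}{11517} = 36367 \left(- \frac{18505}{21853}\right) + \frac{6074}{11517} = - \frac{16413935}{533} + \frac{6074}{11517} = - \frac{189036051953}{6138561}$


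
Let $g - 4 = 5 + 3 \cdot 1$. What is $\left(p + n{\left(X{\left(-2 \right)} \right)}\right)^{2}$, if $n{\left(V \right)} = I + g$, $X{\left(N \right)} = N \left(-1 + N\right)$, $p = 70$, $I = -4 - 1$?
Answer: $5929$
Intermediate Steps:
$I = -5$
$g = 12$ ($g = 4 + \left(5 + 3 \cdot 1\right) = 4 + \left(5 + 3\right) = 4 + 8 = 12$)
$n{\left(V \right)} = 7$ ($n{\left(V \right)} = -5 + 12 = 7$)
$\left(p + n{\left(X{\left(-2 \right)} \right)}\right)^{2} = \left(70 + 7\right)^{2} = 77^{2} = 5929$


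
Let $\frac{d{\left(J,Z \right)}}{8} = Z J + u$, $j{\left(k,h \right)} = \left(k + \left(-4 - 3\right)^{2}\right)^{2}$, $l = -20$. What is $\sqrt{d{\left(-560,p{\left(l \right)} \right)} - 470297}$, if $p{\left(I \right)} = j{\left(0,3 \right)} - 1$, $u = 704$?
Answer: $i \sqrt{11216665} \approx 3349.1 i$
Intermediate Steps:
$j{\left(k,h \right)} = \left(49 + k\right)^{2}$ ($j{\left(k,h \right)} = \left(k + \left(-7\right)^{2}\right)^{2} = \left(k + 49\right)^{2} = \left(49 + k\right)^{2}$)
$p{\left(I \right)} = 2400$ ($p{\left(I \right)} = \left(49 + 0\right)^{2} - 1 = 49^{2} - 1 = 2401 - 1 = 2400$)
$d{\left(J,Z \right)} = 5632 + 8 J Z$ ($d{\left(J,Z \right)} = 8 \left(Z J + 704\right) = 8 \left(J Z + 704\right) = 8 \left(704 + J Z\right) = 5632 + 8 J Z$)
$\sqrt{d{\left(-560,p{\left(l \right)} \right)} - 470297} = \sqrt{\left(5632 + 8 \left(-560\right) 2400\right) - 470297} = \sqrt{\left(5632 - 10752000\right) - 470297} = \sqrt{-10746368 - 470297} = \sqrt{-11216665} = i \sqrt{11216665}$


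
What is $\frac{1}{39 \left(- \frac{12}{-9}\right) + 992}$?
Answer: $\frac{1}{1044} \approx 0.00095785$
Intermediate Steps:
$\frac{1}{39 \left(- \frac{12}{-9}\right) + 992} = \frac{1}{39 \left(\left(-12\right) \left(- \frac{1}{9}\right)\right) + 992} = \frac{1}{39 \cdot \frac{4}{3} + 992} = \frac{1}{52 + 992} = \frac{1}{1044}$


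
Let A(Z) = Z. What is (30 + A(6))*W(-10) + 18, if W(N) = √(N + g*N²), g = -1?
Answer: 18 + 36*I*√110 ≈ 18.0 + 377.57*I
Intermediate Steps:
W(N) = √(N - N²)
(30 + A(6))*W(-10) + 18 = (30 + 6)*√(-10*(1 - 1*(-10))) + 18 = 36*√(-10*(1 + 10)) + 18 = 36*√(-10*11) + 18 = 36*√(-110) + 18 = 36*(I*√110) + 18 = 36*I*√110 + 18 = 18 + 36*I*√110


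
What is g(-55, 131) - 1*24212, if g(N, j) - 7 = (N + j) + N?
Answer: -24184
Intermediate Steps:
g(N, j) = 7 + j + 2*N (g(N, j) = 7 + ((N + j) + N) = 7 + (j + 2*N) = 7 + j + 2*N)
g(-55, 131) - 1*24212 = (7 + 131 + 2*(-55)) - 1*24212 = (7 + 131 - 110) - 24212 = 28 - 24212 = -24184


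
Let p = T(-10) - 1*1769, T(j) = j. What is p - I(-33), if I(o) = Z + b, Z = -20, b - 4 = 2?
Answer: -1765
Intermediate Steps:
b = 6 (b = 4 + 2 = 6)
I(o) = -14 (I(o) = -20 + 6 = -14)
p = -1779 (p = -10 - 1*1769 = -10 - 1769 = -1779)
p - I(-33) = -1779 - 1*(-14) = -1779 + 14 = -1765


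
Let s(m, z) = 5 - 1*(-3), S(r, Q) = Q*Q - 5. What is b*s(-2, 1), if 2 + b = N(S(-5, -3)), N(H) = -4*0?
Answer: -16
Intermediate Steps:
S(r, Q) = -5 + Q² (S(r, Q) = Q² - 5 = -5 + Q²)
s(m, z) = 8 (s(m, z) = 5 + 3 = 8)
N(H) = 0
b = -2 (b = -2 + 0 = -2)
b*s(-2, 1) = -2*8 = -16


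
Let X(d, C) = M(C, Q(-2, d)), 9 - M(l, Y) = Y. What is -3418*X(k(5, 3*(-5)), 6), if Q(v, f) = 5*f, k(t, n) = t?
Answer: 54688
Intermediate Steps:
M(l, Y) = 9 - Y
X(d, C) = 9 - 5*d
-3418*X(k(5, 3*(-5)), 6) = -3418*(9 - 5*5) = -3418*(9 - 25) = -3418*(-16) = 54688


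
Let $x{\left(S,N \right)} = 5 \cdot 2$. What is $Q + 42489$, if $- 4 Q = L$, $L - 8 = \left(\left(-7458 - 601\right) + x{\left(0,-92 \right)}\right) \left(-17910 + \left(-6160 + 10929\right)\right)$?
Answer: $- \frac{105601961}{4} \approx -2.64 \cdot 10^{7}$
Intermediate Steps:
$x{\left(S,N \right)} = 10$
$L = 105771917$ ($L = 8 + \left(\left(-7458 - 601\right) + 10\right) \left(-17910 + \left(-6160 + 10929\right)\right) = 8 + \left(\left(-7458 - 601\right) + 10\right) \left(-17910 + 4769\right) = 8 + \left(-8059 + 10\right) \left(-13141\right) = 8 - -105771909 = 8 + 105771909 = 105771917$)
$Q = - \frac{105771917}{4}$ ($Q = \left(- \frac{1}{4}\right) 105771917 = - \frac{105771917}{4} \approx -2.6443 \cdot 10^{7}$)
$Q + 42489 = - \frac{105771917}{4} + 42489 = - \frac{105601961}{4}$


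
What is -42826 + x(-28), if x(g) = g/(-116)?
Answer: -1241947/29 ≈ -42826.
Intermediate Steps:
x(g) = -g/116 (x(g) = g*(-1/116) = -g/116)
-42826 + x(-28) = -42826 - 1/116*(-28) = -42826 + 7/29 = -1241947/29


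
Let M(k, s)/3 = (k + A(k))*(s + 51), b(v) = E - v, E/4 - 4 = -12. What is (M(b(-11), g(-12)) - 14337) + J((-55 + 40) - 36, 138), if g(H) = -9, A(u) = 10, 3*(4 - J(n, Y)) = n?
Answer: -15702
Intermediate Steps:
J(n, Y) = 4 - n/3
E = -32 (E = 16 + 4*(-12) = 16 - 48 = -32)
b(v) = -32 - v
M(k, s) = 3*(10 + k)*(51 + s) (M(k, s) = 3*((k + 10)*(s + 51)) = 3*((10 + k)*(51 + s)) = 3*(10 + k)*(51 + s))
(M(b(-11), g(-12)) - 14337) + J((-55 + 40) - 36, 138) = ((1530 + 30*(-9) + 153*(-32 - 1*(-11)) + 3*(-32 - 1*(-11))*(-9)) - 14337) + (4 - ((-55 + 40) - 36)/3) = ((1530 - 270 + 153*(-32 + 11) + 3*(-32 + 11)*(-9)) - 14337) + (4 - (-15 - 36)/3) = ((1530 - 270 + 153*(-21) + 3*(-21)*(-9)) - 14337) + (4 - 1/3*(-51)) = ((1530 - 270 - 3213 + 567) - 14337) + (4 + 17) = (-1386 - 14337) + 21 = -15723 + 21 = -15702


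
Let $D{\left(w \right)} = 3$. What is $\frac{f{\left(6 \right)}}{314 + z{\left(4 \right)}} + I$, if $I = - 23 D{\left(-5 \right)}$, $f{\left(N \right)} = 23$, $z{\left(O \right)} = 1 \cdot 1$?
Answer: $- \frac{21712}{315} \approx -68.927$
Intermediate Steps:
$z{\left(O \right)} = 1$
$I = -69$ ($I = \left(-23\right) 3 = -69$)
$\frac{f{\left(6 \right)}}{314 + z{\left(4 \right)}} + I = \frac{1}{314 + 1} \cdot 23 - 69 = \frac{1}{315} \cdot 23 - 69 = \frac{23}{315} - 69 = - \frac{21712}{315}$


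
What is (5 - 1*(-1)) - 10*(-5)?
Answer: 56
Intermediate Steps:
(5 - 1*(-1)) - 10*(-5) = (5 + 1) + 50 = 6 + 50 = 56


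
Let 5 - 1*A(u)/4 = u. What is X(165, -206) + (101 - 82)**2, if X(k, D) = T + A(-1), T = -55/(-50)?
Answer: 3861/10 ≈ 386.10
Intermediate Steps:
A(u) = 20 - 4*u
T = 11/10 (T = -55*(-1/50) = 11/10 ≈ 1.1000)
X(k, D) = 251/10 (X(k, D) = 11/10 + (20 - 4*(-1)) = 11/10 + (20 + 4) = 11/10 + 24 = 251/10)
X(165, -206) + (101 - 82)**2 = 251/10 + (101 - 82)**2 = 251/10 + 19**2 = 251/10 + 361 = 3861/10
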